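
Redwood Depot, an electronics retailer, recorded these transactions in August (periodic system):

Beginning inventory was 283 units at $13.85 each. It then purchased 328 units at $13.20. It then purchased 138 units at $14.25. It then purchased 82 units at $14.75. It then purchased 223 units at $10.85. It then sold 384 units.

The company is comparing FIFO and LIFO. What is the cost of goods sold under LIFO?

FIFO COGS: 283 @ $13.85 + 101 @ $13.20 = $5,252.75
LIFO COGS: 223 @ $10.85 + 82 @ $14.75 + 79 @ $14.25 = $4,754.80

COGS = $4,754.80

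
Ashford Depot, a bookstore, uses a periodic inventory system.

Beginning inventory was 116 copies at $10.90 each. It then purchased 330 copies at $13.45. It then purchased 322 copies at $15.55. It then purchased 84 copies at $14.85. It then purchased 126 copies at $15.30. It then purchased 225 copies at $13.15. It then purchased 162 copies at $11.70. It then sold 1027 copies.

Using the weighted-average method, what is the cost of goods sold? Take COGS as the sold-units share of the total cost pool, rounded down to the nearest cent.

Sale 1, sell 1027: 1027/1365 × $18,739.35 → $14,099.13
Ending inventory (cost pool remaining) = $4,640.22

COGS = $14,099.13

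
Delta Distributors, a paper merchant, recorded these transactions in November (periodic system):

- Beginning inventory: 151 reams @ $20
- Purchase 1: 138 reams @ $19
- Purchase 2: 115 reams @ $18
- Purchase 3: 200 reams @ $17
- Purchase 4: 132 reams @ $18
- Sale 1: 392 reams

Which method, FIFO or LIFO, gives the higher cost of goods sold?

FIFO COGS: 151 @ $20 + 138 @ $19 + 103 @ $18 = $7,496
LIFO COGS: 132 @ $18 + 200 @ $17 + 60 @ $18 = $6,856

FIFO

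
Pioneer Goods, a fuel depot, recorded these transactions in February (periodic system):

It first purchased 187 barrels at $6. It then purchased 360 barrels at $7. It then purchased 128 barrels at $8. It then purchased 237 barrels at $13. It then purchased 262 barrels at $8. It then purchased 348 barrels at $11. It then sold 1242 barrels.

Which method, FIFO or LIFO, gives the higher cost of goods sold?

LIFO

FIFO COGS: 187 @ $6 + 360 @ $7 + 128 @ $8 + 237 @ $13 + 262 @ $8 + 68 @ $11 = $10,591
LIFO COGS: 348 @ $11 + 262 @ $8 + 237 @ $13 + 128 @ $8 + 267 @ $7 = $11,898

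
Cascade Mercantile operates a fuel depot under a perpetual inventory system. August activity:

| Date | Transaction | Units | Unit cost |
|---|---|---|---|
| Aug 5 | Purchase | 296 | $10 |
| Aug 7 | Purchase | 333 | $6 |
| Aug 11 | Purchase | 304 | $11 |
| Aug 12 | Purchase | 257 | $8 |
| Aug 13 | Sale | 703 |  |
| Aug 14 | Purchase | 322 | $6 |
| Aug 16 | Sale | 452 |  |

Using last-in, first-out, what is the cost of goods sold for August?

Aug 13, 703 sold [LIFO — newest first]: 257 @ $8 + 304 @ $11 + 142 @ $6 = $6,252
Aug 16, 452 sold [LIFO — newest first]: 322 @ $6 + 130 @ $6 = $2,712
Total COGS = $6,252 + $2,712 = $8,964
Ending inventory: 296 @ $10 + 61 @ $6 = $3,326

COGS = $8,964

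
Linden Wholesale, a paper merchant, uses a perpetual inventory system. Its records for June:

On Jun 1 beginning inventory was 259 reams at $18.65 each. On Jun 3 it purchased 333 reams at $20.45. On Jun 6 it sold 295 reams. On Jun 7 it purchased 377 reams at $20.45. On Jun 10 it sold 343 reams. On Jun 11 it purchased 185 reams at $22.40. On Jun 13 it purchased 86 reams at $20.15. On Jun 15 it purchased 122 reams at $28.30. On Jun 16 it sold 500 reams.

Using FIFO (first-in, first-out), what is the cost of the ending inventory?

Ending inventory = $5,543.90

Jun 6, 295 sold [FIFO — oldest first]: 259 @ $18.65 + 36 @ $20.45 = $5,566.55
Jun 10, 343 sold [FIFO — oldest first]: 297 @ $20.45 + 46 @ $20.45 = $7,014.35
Jun 16, 500 sold [FIFO — oldest first]: 331 @ $20.45 + 169 @ $22.40 = $10,554.55
Total COGS = $5,566.55 + $7,014.35 + $10,554.55 = $23,135.45
Ending inventory: 16 @ $22.40 + 86 @ $20.15 + 122 @ $28.30 = $5,543.90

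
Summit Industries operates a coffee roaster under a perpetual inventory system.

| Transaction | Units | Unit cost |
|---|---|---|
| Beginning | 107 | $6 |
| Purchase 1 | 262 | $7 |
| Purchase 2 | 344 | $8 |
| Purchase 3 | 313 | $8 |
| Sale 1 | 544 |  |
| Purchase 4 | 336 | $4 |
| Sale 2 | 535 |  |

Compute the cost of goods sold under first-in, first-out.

COGS = $7,944

Sale 1 (544) [FIFO — oldest first]: 107 @ $6 + 262 @ $7 + 175 @ $8 = $3,876
Sale 2 (535) [FIFO — oldest first]: 169 @ $8 + 313 @ $8 + 53 @ $4 = $4,068
Total COGS = $3,876 + $4,068 = $7,944
Ending inventory: 283 @ $4 = $1,132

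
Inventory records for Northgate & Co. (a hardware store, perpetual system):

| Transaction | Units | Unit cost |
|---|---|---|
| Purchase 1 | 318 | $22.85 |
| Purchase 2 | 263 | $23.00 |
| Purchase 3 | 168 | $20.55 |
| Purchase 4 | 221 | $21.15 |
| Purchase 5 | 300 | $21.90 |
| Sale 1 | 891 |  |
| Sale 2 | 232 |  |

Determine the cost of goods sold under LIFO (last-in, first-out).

COGS = $24,652.90

Sale 1 (891) [LIFO — newest first]: 300 @ $21.90 + 221 @ $21.15 + 168 @ $20.55 + 202 @ $23.00 = $19,342.55
Sale 2 (232) [LIFO — newest first]: 61 @ $23.00 + 171 @ $22.85 = $5,310.35
Total COGS = $19,342.55 + $5,310.35 = $24,652.90
Ending inventory: 147 @ $22.85 = $3,358.95
Check: goods available $28,011.85 = COGS $24,652.90 + ending $3,358.95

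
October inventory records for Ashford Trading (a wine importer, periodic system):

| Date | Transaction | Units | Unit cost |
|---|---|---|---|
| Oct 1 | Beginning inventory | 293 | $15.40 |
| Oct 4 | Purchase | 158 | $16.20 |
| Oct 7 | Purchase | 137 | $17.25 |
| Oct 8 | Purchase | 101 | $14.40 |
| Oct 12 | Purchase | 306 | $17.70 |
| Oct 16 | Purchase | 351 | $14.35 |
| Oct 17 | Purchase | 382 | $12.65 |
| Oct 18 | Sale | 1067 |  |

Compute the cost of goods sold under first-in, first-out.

Oct 18, 1067 sold [FIFO — oldest first]: 293 @ $15.40 + 158 @ $16.20 + 137 @ $17.25 + 101 @ $14.40 + 306 @ $17.70 + 72 @ $14.35 = $17,338.85
Ending inventory: 279 @ $14.35 + 382 @ $12.65 = $8,835.95
Check: goods available $26,174.80 = COGS $17,338.85 + ending $8,835.95

COGS = $17,338.85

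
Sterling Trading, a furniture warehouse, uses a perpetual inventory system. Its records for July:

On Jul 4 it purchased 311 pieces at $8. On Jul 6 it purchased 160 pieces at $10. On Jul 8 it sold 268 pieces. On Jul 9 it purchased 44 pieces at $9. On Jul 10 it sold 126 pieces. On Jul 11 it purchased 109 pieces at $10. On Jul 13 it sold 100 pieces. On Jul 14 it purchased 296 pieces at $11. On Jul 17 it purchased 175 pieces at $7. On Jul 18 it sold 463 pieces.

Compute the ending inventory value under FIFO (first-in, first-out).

Jul 8, 268 sold [FIFO — oldest first]: 268 @ $8 = $2,144
Jul 10, 126 sold [FIFO — oldest first]: 43 @ $8 + 83 @ $10 = $1,174
Jul 13, 100 sold [FIFO — oldest first]: 77 @ $10 + 23 @ $9 = $977
Jul 18, 463 sold [FIFO — oldest first]: 21 @ $9 + 109 @ $10 + 296 @ $11 + 37 @ $7 = $4,794
Total COGS = $2,144 + $1,174 + $977 + $4,794 = $9,089
Ending inventory: 138 @ $7 = $966
Check: goods available $10,055 = COGS $9,089 + ending $966

Ending inventory = $966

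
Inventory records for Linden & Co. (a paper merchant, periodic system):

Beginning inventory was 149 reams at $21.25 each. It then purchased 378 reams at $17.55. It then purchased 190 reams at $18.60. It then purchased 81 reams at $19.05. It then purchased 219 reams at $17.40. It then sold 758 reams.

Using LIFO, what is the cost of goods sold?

COGS = $13,591.05

Sale 1 (758) [LIFO — newest first]: 219 @ $17.40 + 81 @ $19.05 + 190 @ $18.60 + 268 @ $17.55 = $13,591.05
Ending inventory: 149 @ $21.25 + 110 @ $17.55 = $5,096.75
Check: goods available $18,687.80 = COGS $13,591.05 + ending $5,096.75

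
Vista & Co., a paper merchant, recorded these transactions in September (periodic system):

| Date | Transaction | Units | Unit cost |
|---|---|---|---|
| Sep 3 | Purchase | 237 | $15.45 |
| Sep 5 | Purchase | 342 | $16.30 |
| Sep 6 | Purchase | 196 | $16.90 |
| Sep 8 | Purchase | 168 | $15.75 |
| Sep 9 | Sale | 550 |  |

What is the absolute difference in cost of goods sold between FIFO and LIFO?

$226.65

FIFO COGS: 237 @ $15.45 + 313 @ $16.30 = $8,763.55
LIFO COGS: 168 @ $15.75 + 196 @ $16.90 + 186 @ $16.30 = $8,990.20
Difference = |$8,763.55 − $8,990.20| = $226.65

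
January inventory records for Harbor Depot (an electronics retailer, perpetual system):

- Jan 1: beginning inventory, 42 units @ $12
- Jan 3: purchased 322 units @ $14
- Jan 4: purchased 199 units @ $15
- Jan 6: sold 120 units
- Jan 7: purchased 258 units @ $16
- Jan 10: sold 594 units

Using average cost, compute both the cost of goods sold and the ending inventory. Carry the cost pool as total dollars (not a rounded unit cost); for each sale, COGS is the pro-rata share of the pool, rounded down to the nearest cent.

After Jan 1: 42 on hand, pool $504.00 (≈ $12.0000 each)
After Jan 3: 364 on hand, pool $5,012.00 (≈ $13.7692 each)
After Jan 4: 563 on hand, pool $7,997.00 (≈ $14.2043 each)
Jan 6, sell 120: 120/563 × $7,997.00 → $1,704.51
After Jan 7: 701 on hand, pool $10,420.49 (≈ $14.8652 each)
Jan 10, sell 594: 594/701 × $10,420.49 → $8,829.91
Total COGS = $1,704.51 + $8,829.91 = $10,534.42
Ending inventory (cost pool remaining) = $1,590.58
Check: goods available $12,125.00 = COGS $10,534.42 + ending $1,590.58

COGS = $10,534.42; ending inventory = $1,590.58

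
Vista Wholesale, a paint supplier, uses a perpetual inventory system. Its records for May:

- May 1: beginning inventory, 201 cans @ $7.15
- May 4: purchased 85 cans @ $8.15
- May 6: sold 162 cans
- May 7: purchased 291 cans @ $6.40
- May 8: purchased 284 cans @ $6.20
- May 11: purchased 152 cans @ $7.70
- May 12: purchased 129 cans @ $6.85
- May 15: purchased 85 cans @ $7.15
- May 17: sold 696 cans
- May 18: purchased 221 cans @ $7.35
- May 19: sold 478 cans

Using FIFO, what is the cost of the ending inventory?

May 6, 162 sold [FIFO — oldest first]: 162 @ $7.15 = $1,158.30
May 17, 696 sold [FIFO — oldest first]: 39 @ $7.15 + 85 @ $8.15 + 291 @ $6.40 + 281 @ $6.20 = $4,576.20
May 19, 478 sold [FIFO — oldest first]: 3 @ $6.20 + 152 @ $7.70 + 129 @ $6.85 + 85 @ $7.15 + 109 @ $7.35 = $3,481.55
Total COGS = $1,158.30 + $4,576.20 + $3,481.55 = $9,216.05
Ending inventory: 112 @ $7.35 = $823.20
Check: goods available $10,039.25 = COGS $9,216.05 + ending $823.20

Ending inventory = $823.20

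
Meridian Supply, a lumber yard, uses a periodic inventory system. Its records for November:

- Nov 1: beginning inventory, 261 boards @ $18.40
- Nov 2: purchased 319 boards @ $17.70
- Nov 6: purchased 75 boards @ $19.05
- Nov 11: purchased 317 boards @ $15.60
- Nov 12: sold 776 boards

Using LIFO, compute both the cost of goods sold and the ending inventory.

COGS = $13,216.25; ending inventory = $3,606.40

Nov 12, 776 sold [LIFO — newest first]: 317 @ $15.60 + 75 @ $19.05 + 319 @ $17.70 + 65 @ $18.40 = $13,216.25
Ending inventory: 196 @ $18.40 = $3,606.40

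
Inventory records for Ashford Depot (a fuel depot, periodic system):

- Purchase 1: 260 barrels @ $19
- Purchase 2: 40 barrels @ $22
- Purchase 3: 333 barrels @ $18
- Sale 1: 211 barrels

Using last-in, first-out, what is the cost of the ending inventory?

Sale 1 (211) [LIFO — newest first]: 211 @ $18 = $3,798
Ending inventory: 260 @ $19 + 40 @ $22 + 122 @ $18 = $8,016
Check: goods available $11,814 = COGS $3,798 + ending $8,016

Ending inventory = $8,016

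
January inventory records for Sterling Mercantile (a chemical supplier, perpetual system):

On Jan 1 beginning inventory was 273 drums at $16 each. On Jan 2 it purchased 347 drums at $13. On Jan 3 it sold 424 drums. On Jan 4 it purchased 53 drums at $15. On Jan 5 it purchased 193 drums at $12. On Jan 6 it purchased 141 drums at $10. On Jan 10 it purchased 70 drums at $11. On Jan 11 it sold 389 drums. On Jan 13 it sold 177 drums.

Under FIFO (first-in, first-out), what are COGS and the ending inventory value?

Jan 3, 424 sold [FIFO — oldest first]: 273 @ $16 + 151 @ $13 = $6,331
Jan 11, 389 sold [FIFO — oldest first]: 196 @ $13 + 53 @ $15 + 140 @ $12 = $5,023
Jan 13, 177 sold [FIFO — oldest first]: 53 @ $12 + 124 @ $10 = $1,876
Total COGS = $6,331 + $5,023 + $1,876 = $13,230
Ending inventory: 17 @ $10 + 70 @ $11 = $940

COGS = $13,230; ending inventory = $940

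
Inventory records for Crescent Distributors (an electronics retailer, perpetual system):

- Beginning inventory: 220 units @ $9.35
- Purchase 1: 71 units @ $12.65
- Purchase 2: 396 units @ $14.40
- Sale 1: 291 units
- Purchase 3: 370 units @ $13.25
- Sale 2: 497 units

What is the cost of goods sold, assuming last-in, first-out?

Sale 1 (291) [LIFO — newest first]: 291 @ $14.40 = $4,190.40
Sale 2 (497) [LIFO — newest first]: 370 @ $13.25 + 105 @ $14.40 + 22 @ $12.65 = $6,692.80
Total COGS = $4,190.40 + $6,692.80 = $10,883.20
Ending inventory: 220 @ $9.35 + 49 @ $12.65 = $2,676.85

COGS = $10,883.20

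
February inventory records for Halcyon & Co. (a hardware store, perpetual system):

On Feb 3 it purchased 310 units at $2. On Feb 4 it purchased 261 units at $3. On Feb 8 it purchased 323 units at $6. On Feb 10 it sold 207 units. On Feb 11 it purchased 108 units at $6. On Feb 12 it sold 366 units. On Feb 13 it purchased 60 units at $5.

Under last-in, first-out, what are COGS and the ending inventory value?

COGS = $3,012; ending inventory = $1,277

Feb 10, 207 sold [LIFO — newest first]: 207 @ $6 = $1,242
Feb 12, 366 sold [LIFO — newest first]: 108 @ $6 + 116 @ $6 + 142 @ $3 = $1,770
Total COGS = $1,242 + $1,770 = $3,012
Ending inventory: 310 @ $2 + 119 @ $3 + 60 @ $5 = $1,277
Check: goods available $4,289 = COGS $3,012 + ending $1,277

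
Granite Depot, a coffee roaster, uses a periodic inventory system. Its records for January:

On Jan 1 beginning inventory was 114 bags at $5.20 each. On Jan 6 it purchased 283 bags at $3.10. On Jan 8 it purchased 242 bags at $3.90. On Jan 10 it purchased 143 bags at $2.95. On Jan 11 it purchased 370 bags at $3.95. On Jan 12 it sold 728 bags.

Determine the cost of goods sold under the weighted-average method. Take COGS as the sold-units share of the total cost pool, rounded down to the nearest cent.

Jan 12, sell 728: 728/1152 × $4,297.25 → $2,715.62
Ending inventory (cost pool remaining) = $1,581.63

COGS = $2,715.62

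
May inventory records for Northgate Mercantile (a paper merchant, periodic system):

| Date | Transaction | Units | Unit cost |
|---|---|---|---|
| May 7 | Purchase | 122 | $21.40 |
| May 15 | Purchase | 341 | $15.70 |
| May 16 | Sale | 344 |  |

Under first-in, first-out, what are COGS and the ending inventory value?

COGS = $6,096.20; ending inventory = $1,868.30

May 16, 344 sold [FIFO — oldest first]: 122 @ $21.40 + 222 @ $15.70 = $6,096.20
Ending inventory: 119 @ $15.70 = $1,868.30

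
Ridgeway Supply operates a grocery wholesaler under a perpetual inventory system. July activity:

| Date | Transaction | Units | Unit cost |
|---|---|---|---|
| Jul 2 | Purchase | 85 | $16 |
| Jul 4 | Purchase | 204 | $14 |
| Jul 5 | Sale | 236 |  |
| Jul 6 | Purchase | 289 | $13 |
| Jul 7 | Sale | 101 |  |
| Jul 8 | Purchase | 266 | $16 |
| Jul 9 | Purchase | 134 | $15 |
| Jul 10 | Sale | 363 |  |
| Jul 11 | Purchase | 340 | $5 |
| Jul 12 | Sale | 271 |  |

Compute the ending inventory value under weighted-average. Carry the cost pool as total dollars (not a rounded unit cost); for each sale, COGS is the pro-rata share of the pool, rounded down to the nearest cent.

After Jul 2: 85 on hand, pool $1,360.00 (≈ $16.0000 each)
After Jul 4: 289 on hand, pool $4,216.00 (≈ $14.5882 each)
Jul 5, sell 236: 236/289 × $4,216.00 → $3,442.82
After Jul 6: 342 on hand, pool $4,530.18 (≈ $13.2461 each)
Jul 7, sell 101: 101/342 × $4,530.18 → $1,337.86
After Jul 8: 507 on hand, pool $7,448.32 (≈ $14.6910 each)
After Jul 9: 641 on hand, pool $9,458.32 (≈ $14.7556 each)
Jul 10, sell 363: 363/641 × $9,458.32 → $5,356.27
After Jul 11: 618 on hand, pool $5,802.05 (≈ $9.3884 each)
Jul 12, sell 271: 271/618 × $5,802.05 → $2,544.26
Total COGS = $3,442.82 + $1,337.86 + $5,356.27 + $2,544.26 = $12,681.21
Ending inventory (cost pool remaining) = $3,257.79

Ending inventory = $3,257.79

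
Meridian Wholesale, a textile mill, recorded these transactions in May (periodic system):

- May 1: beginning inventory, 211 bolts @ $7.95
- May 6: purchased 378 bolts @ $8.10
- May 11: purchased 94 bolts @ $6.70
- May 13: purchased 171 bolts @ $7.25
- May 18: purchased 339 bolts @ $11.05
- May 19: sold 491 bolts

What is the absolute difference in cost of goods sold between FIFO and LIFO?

$902.50

FIFO COGS: 211 @ $7.95 + 280 @ $8.10 = $3,945.45
LIFO COGS: 339 @ $11.05 + 152 @ $7.25 = $4,847.95
Difference = |$3,945.45 − $4,847.95| = $902.50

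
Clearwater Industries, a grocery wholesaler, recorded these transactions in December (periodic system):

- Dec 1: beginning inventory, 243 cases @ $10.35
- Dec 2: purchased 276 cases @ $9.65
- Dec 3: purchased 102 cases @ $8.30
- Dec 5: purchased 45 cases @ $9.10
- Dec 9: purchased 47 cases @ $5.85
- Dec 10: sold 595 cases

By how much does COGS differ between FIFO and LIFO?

FIFO COGS: 243 @ $10.35 + 276 @ $9.65 + 76 @ $8.30 = $5,809.25
LIFO COGS: 47 @ $5.85 + 45 @ $9.10 + 102 @ $8.30 + 276 @ $9.65 + 125 @ $10.35 = $5,488.20
Difference = |$5,809.25 − $5,488.20| = $321.05

$321.05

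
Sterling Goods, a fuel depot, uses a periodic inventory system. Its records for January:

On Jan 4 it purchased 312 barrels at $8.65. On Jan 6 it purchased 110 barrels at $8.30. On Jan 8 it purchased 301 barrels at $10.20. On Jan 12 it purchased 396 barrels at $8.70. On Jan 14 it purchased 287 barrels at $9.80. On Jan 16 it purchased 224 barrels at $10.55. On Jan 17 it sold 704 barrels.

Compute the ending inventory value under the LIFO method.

Ending inventory = $8,448.10

Jan 17, 704 sold [LIFO — newest first]: 224 @ $10.55 + 287 @ $9.80 + 193 @ $8.70 = $6,854.90
Ending inventory: 312 @ $8.65 + 110 @ $8.30 + 301 @ $10.20 + 203 @ $8.70 = $8,448.10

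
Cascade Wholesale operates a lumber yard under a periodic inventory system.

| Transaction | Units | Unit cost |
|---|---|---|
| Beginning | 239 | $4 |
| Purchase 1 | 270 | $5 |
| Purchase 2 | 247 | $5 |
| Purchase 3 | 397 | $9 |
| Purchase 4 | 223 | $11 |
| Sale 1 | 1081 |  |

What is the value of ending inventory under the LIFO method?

Sale 1 (1081) [LIFO — newest first]: 223 @ $11 + 397 @ $9 + 247 @ $5 + 214 @ $5 = $8,331
Ending inventory: 239 @ $4 + 56 @ $5 = $1,236

Ending inventory = $1,236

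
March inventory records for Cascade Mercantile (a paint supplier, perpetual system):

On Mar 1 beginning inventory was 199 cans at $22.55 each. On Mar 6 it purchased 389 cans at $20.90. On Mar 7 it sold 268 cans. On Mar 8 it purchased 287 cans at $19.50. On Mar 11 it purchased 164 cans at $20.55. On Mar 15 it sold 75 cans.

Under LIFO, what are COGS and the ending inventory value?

COGS = $7,142.45; ending inventory = $14,441.80

Mar 7, 268 sold [LIFO — newest first]: 268 @ $20.90 = $5,601.20
Mar 15, 75 sold [LIFO — newest first]: 75 @ $20.55 = $1,541.25
Total COGS = $5,601.20 + $1,541.25 = $7,142.45
Ending inventory: 199 @ $22.55 + 121 @ $20.90 + 287 @ $19.50 + 89 @ $20.55 = $14,441.80
Check: goods available $21,584.25 = COGS $7,142.45 + ending $14,441.80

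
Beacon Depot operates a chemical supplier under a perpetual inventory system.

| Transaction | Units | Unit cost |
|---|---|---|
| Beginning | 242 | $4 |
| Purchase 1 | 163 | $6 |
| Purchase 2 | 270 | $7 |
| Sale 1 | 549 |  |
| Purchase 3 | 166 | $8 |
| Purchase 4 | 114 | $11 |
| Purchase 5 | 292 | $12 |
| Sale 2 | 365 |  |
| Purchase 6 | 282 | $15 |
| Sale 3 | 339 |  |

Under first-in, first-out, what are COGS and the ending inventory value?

Sale 1 (549) [FIFO — oldest first]: 242 @ $4 + 163 @ $6 + 144 @ $7 = $2,954
Sale 2 (365) [FIFO — oldest first]: 126 @ $7 + 166 @ $8 + 73 @ $11 = $3,013
Sale 3 (339) [FIFO — oldest first]: 41 @ $11 + 292 @ $12 + 6 @ $15 = $4,045
Total COGS = $2,954 + $3,013 + $4,045 = $10,012
Ending inventory: 276 @ $15 = $4,140
Check: goods available $14,152 = COGS $10,012 + ending $4,140

COGS = $10,012; ending inventory = $4,140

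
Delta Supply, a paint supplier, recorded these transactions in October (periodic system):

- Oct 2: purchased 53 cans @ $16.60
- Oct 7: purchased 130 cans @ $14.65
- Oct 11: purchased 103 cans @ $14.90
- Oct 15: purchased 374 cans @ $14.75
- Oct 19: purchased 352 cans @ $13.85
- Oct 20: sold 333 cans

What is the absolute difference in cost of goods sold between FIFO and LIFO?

$400.20

FIFO COGS: 53 @ $16.60 + 130 @ $14.65 + 103 @ $14.90 + 47 @ $14.75 = $5,012.25
LIFO COGS: 333 @ $13.85 = $4,612.05
Difference = |$5,012.25 − $4,612.05| = $400.20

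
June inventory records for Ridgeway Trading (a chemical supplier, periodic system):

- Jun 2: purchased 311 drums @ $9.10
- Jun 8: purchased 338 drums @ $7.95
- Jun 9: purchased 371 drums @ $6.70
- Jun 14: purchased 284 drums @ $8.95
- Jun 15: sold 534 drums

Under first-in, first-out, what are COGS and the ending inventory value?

Jun 15, 534 sold [FIFO — oldest first]: 311 @ $9.10 + 223 @ $7.95 = $4,602.95
Ending inventory: 115 @ $7.95 + 371 @ $6.70 + 284 @ $8.95 = $5,941.75
Check: goods available $10,544.70 = COGS $4,602.95 + ending $5,941.75

COGS = $4,602.95; ending inventory = $5,941.75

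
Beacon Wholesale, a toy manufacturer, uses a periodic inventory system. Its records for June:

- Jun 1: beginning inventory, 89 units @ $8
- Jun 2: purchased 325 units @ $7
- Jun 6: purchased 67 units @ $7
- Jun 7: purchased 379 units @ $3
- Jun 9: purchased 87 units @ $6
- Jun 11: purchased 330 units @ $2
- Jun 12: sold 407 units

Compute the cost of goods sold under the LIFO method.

COGS = $1,122

Jun 12, 407 sold [LIFO — newest first]: 330 @ $2 + 77 @ $6 = $1,122
Ending inventory: 89 @ $8 + 325 @ $7 + 67 @ $7 + 379 @ $3 + 10 @ $6 = $4,653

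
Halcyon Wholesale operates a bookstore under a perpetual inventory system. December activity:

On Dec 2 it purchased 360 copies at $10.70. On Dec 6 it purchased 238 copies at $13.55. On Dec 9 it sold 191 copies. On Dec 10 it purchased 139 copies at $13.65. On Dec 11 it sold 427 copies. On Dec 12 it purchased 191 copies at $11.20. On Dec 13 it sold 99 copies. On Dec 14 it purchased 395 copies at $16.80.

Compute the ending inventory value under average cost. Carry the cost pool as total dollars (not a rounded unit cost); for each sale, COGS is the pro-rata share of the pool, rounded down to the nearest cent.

After Dec 2: 360 on hand, pool $3,852.00 (≈ $10.7000 each)
After Dec 6: 598 on hand, pool $7,076.90 (≈ $11.8343 each)
Dec 9, sell 191: 191/598 × $7,076.90 → $2,260.34
After Dec 10: 546 on hand, pool $6,713.91 (≈ $12.2965 each)
Dec 11, sell 427: 427/546 × $6,713.91 → $5,250.62
After Dec 12: 310 on hand, pool $3,602.49 (≈ $11.6209 each)
Dec 13, sell 99: 99/310 × $3,602.49 → $1,150.47
After Dec 14: 606 on hand, pool $9,088.02 (≈ $14.9967 each)
Total COGS = $2,260.34 + $5,250.62 + $1,150.47 = $8,661.43
Ending inventory (cost pool remaining) = $9,088.02

Ending inventory = $9,088.02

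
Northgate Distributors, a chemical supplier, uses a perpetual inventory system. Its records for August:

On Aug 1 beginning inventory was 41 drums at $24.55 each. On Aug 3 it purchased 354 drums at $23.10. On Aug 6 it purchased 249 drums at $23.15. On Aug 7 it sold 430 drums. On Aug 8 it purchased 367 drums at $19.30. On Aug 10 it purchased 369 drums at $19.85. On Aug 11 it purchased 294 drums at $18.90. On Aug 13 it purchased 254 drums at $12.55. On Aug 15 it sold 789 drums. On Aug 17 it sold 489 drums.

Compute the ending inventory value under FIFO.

Aug 7, 430 sold [FIFO — oldest first]: 41 @ $24.55 + 354 @ $23.10 + 35 @ $23.15 = $9,994.20
Aug 15, 789 sold [FIFO — oldest first]: 214 @ $23.15 + 367 @ $19.30 + 208 @ $19.85 = $16,166.00
Aug 17, 489 sold [FIFO — oldest first]: 161 @ $19.85 + 294 @ $18.90 + 34 @ $12.55 = $9,179.15
Total COGS = $9,994.20 + $16,166.00 + $9,179.15 = $35,339.35
Ending inventory: 220 @ $12.55 = $2,761.00

Ending inventory = $2,761.00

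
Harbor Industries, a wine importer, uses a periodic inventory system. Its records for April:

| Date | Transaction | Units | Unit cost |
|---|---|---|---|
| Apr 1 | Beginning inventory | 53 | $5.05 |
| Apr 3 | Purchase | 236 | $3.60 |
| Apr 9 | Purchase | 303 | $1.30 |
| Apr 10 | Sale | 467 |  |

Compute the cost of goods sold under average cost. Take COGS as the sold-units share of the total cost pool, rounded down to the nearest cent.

COGS = $1,192.07

Apr 10, sell 467: 467/592 × $1,511.15 → $1,192.07
Ending inventory (cost pool remaining) = $319.08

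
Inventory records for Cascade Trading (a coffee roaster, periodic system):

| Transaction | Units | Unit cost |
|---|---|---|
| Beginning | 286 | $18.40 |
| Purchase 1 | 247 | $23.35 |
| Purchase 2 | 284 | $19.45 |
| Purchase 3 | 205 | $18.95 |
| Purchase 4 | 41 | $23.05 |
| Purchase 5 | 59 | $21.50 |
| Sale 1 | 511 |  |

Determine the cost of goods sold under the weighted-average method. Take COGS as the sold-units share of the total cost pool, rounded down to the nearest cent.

COGS = $10,316.52

Sale 1, sell 511: 511/1122 × $22,651.95 → $10,316.52
Ending inventory (cost pool remaining) = $12,335.43
Check: goods available $22,651.95 = COGS $10,316.52 + ending $12,335.43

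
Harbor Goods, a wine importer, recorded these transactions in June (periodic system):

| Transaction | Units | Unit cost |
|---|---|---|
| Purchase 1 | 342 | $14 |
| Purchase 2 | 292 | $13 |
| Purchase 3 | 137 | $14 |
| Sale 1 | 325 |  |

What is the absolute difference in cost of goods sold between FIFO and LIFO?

FIFO COGS: 325 @ $14 = $4,550
LIFO COGS: 137 @ $14 + 188 @ $13 = $4,362
Difference = |$4,550 − $4,362| = $188

$188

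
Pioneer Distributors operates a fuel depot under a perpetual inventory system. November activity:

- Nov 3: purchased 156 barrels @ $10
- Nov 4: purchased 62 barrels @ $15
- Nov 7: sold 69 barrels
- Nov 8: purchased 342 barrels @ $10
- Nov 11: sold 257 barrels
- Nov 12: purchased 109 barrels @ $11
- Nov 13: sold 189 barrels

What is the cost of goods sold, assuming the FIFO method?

Nov 7, 69 sold [FIFO — oldest first]: 69 @ $10 = $690
Nov 11, 257 sold [FIFO — oldest first]: 87 @ $10 + 62 @ $15 + 108 @ $10 = $2,880
Nov 13, 189 sold [FIFO — oldest first]: 189 @ $10 = $1,890
Total COGS = $690 + $2,880 + $1,890 = $5,460
Ending inventory: 45 @ $10 + 109 @ $11 = $1,649

COGS = $5,460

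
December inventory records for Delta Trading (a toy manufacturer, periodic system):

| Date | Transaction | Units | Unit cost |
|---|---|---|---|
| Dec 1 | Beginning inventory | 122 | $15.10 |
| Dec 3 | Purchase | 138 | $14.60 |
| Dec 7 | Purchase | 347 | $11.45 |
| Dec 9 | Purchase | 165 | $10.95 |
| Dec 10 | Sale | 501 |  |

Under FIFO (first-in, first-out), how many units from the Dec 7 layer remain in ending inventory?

106

Dec 10, 501 sold [FIFO — oldest first]: 122 @ $15.10 + 138 @ $14.60 + 241 @ $11.45 = $6,616.45
Ending inventory: 106 @ $11.45 + 165 @ $10.95 = $3,020.45
Check: goods available $9,636.90 = COGS $6,616.45 + ending $3,020.45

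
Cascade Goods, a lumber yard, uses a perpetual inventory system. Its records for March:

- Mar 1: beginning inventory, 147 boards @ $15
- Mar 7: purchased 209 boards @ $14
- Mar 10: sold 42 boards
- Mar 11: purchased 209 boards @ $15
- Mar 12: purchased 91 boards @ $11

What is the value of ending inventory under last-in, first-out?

Ending inventory = $8,679

Mar 10, 42 sold [LIFO — newest first]: 42 @ $14 = $588
Ending inventory: 147 @ $15 + 167 @ $14 + 209 @ $15 + 91 @ $11 = $8,679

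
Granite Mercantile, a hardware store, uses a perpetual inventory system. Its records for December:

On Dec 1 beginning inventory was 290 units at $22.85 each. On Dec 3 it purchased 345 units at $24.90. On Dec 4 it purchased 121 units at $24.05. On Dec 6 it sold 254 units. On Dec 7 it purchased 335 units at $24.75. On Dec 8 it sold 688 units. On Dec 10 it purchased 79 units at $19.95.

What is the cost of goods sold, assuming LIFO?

COGS = $23,013.65

Dec 6, 254 sold [LIFO — newest first]: 121 @ $24.05 + 133 @ $24.90 = $6,221.75
Dec 8, 688 sold [LIFO — newest first]: 335 @ $24.75 + 212 @ $24.90 + 141 @ $22.85 = $16,791.90
Total COGS = $6,221.75 + $16,791.90 = $23,013.65
Ending inventory: 149 @ $22.85 + 79 @ $19.95 = $4,980.70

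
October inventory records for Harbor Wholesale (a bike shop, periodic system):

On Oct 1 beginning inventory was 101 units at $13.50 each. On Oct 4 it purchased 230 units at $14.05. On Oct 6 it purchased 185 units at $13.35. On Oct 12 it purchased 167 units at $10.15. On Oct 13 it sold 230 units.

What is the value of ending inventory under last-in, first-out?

Ending inventory = $6,223.70

Oct 13, 230 sold [LIFO — newest first]: 167 @ $10.15 + 63 @ $13.35 = $2,536.10
Ending inventory: 101 @ $13.50 + 230 @ $14.05 + 122 @ $13.35 = $6,223.70
Check: goods available $8,759.80 = COGS $2,536.10 + ending $6,223.70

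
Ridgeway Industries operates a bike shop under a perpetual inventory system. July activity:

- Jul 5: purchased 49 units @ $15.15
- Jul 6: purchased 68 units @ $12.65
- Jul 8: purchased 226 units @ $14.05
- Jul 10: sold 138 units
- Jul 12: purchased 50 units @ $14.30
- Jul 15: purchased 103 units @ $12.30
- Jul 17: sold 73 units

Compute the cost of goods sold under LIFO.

COGS = $2,836.80

Jul 10, 138 sold [LIFO — newest first]: 138 @ $14.05 = $1,938.90
Jul 17, 73 sold [LIFO — newest first]: 73 @ $12.30 = $897.90
Total COGS = $1,938.90 + $897.90 = $2,836.80
Ending inventory: 49 @ $15.15 + 68 @ $12.65 + 88 @ $14.05 + 50 @ $14.30 + 30 @ $12.30 = $3,922.95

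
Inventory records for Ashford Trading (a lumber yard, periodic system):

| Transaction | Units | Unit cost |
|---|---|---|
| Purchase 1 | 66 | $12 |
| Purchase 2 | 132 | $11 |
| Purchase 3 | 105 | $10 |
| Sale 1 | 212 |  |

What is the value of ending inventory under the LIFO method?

Sale 1 (212) [LIFO — newest first]: 105 @ $10 + 107 @ $11 = $2,227
Ending inventory: 66 @ $12 + 25 @ $11 = $1,067
Check: goods available $3,294 = COGS $2,227 + ending $1,067

Ending inventory = $1,067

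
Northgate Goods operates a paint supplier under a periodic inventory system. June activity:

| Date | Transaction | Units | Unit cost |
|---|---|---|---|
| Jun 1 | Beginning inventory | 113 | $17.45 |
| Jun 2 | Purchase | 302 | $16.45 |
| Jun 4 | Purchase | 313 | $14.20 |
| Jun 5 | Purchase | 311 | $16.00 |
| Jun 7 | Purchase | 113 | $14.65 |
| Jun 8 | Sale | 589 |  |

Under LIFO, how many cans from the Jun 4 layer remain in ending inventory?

Jun 8, 589 sold [LIFO — newest first]: 113 @ $14.65 + 311 @ $16.00 + 165 @ $14.20 = $8,974.45
Ending inventory: 113 @ $17.45 + 302 @ $16.45 + 148 @ $14.20 = $9,041.35
Check: goods available $18,015.80 = COGS $8,974.45 + ending $9,041.35

148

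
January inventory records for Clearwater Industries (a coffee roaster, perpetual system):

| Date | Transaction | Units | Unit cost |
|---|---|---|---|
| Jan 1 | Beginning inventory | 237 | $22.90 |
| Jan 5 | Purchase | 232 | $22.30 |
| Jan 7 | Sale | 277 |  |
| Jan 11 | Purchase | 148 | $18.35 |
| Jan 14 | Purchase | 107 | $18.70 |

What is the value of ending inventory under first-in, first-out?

Ending inventory = $8,998.30

Jan 7, 277 sold [FIFO — oldest first]: 237 @ $22.90 + 40 @ $22.30 = $6,319.30
Ending inventory: 192 @ $22.30 + 148 @ $18.35 + 107 @ $18.70 = $8,998.30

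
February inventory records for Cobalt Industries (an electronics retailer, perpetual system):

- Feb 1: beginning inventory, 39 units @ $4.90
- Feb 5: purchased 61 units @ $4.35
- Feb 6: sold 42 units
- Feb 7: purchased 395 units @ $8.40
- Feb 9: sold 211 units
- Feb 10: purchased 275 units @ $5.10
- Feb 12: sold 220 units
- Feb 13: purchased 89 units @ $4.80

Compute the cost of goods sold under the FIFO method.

COGS = $3,589.65

Feb 6, 42 sold [FIFO — oldest first]: 39 @ $4.90 + 3 @ $4.35 = $204.15
Feb 9, 211 sold [FIFO — oldest first]: 58 @ $4.35 + 153 @ $8.40 = $1,537.50
Feb 12, 220 sold [FIFO — oldest first]: 220 @ $8.40 = $1,848.00
Total COGS = $204.15 + $1,537.50 + $1,848.00 = $3,589.65
Ending inventory: 22 @ $8.40 + 275 @ $5.10 + 89 @ $4.80 = $2,014.50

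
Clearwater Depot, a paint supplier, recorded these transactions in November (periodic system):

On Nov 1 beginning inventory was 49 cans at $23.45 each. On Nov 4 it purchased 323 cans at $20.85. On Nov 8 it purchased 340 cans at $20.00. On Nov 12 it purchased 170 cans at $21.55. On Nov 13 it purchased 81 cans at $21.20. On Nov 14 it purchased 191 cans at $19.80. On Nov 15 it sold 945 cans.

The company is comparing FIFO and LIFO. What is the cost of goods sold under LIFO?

FIFO COGS: 49 @ $23.45 + 323 @ $20.85 + 340 @ $20.00 + 170 @ $21.55 + 63 @ $21.20 = $19,682.70
LIFO COGS: 191 @ $19.80 + 81 @ $21.20 + 170 @ $21.55 + 340 @ $20.00 + 163 @ $20.85 = $19,361.05

COGS = $19,361.05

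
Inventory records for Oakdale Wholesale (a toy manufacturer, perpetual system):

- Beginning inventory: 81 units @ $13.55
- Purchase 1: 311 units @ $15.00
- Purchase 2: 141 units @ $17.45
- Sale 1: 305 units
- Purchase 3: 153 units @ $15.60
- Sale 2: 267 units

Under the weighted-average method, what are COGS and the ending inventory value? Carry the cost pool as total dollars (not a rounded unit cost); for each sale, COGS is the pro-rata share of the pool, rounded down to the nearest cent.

After Beginning: 81 on hand, pool $1,097.55 (≈ $13.5500 each)
After Purchase 1: 392 on hand, pool $5,762.55 (≈ $14.7004 each)
After Purchase 2: 533 on hand, pool $8,223.00 (≈ $15.4278 each)
Sale 1, sell 305: 305/533 × $8,223.00 → $4,705.46
After Purchase 3: 381 on hand, pool $5,904.34 (≈ $15.4970 each)
Sale 2, sell 267: 267/381 × $5,904.34 → $4,137.68
Total COGS = $4,705.46 + $4,137.68 = $8,843.14
Ending inventory (cost pool remaining) = $1,766.66

COGS = $8,843.14; ending inventory = $1,766.66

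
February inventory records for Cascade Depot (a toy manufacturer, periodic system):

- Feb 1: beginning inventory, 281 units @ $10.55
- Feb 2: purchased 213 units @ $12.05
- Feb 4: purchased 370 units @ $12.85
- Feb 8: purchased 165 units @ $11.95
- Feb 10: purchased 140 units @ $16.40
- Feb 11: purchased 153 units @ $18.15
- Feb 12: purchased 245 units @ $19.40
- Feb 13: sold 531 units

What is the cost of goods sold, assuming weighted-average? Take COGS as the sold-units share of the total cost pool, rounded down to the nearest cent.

COGS = $7,483.27

Feb 13, sell 531: 531/1567 × $22,083.40 → $7,483.27
Ending inventory (cost pool remaining) = $14,600.13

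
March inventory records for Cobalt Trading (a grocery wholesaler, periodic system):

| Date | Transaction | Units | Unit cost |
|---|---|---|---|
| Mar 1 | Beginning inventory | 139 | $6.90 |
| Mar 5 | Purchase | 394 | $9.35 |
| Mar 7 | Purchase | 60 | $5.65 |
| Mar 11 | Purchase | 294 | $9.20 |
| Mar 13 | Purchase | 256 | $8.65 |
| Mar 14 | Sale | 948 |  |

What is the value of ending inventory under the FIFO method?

Ending inventory = $1,686.75

Mar 14, 948 sold [FIFO — oldest first]: 139 @ $6.90 + 394 @ $9.35 + 60 @ $5.65 + 294 @ $9.20 + 61 @ $8.65 = $8,214.45
Ending inventory: 195 @ $8.65 = $1,686.75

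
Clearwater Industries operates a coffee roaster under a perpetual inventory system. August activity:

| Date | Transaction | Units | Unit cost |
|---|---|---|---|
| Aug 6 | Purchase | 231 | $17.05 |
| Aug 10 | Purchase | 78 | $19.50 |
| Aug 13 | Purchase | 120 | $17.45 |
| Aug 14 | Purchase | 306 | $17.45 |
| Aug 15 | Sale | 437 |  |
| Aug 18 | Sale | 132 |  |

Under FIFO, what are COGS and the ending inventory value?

COGS = $9,996.55; ending inventory = $2,896.70

Aug 15, 437 sold [FIFO — oldest first]: 231 @ $17.05 + 78 @ $19.50 + 120 @ $17.45 + 8 @ $17.45 = $7,693.15
Aug 18, 132 sold [FIFO — oldest first]: 132 @ $17.45 = $2,303.40
Total COGS = $7,693.15 + $2,303.40 = $9,996.55
Ending inventory: 166 @ $17.45 = $2,896.70
Check: goods available $12,893.25 = COGS $9,996.55 + ending $2,896.70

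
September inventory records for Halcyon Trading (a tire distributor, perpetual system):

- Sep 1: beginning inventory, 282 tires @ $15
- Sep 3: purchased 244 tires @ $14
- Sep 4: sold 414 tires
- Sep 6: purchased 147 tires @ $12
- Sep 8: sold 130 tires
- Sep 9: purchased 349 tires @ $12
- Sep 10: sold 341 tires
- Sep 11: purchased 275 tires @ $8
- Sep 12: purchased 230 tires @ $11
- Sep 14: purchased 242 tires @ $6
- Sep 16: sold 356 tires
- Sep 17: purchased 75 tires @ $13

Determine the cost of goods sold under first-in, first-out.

Sep 4, 414 sold [FIFO — oldest first]: 282 @ $15 + 132 @ $14 = $6,078
Sep 8, 130 sold [FIFO — oldest first]: 112 @ $14 + 18 @ $12 = $1,784
Sep 10, 341 sold [FIFO — oldest first]: 129 @ $12 + 212 @ $12 = $4,092
Sep 16, 356 sold [FIFO — oldest first]: 137 @ $12 + 219 @ $8 = $3,396
Total COGS = $6,078 + $1,784 + $4,092 + $3,396 = $15,350
Ending inventory: 56 @ $8 + 230 @ $11 + 242 @ $6 + 75 @ $13 = $5,405

COGS = $15,350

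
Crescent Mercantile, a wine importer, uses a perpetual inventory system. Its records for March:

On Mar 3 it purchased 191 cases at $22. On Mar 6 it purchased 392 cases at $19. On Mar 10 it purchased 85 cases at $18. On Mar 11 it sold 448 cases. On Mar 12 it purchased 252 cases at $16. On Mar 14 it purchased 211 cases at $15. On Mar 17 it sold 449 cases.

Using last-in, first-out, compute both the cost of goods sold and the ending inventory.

Mar 11, 448 sold [LIFO — newest first]: 85 @ $18 + 363 @ $19 = $8,427
Mar 17, 449 sold [LIFO — newest first]: 211 @ $15 + 238 @ $16 = $6,973
Total COGS = $8,427 + $6,973 = $15,400
Ending inventory: 191 @ $22 + 29 @ $19 + 14 @ $16 = $4,977
Check: goods available $20,377 = COGS $15,400 + ending $4,977

COGS = $15,400; ending inventory = $4,977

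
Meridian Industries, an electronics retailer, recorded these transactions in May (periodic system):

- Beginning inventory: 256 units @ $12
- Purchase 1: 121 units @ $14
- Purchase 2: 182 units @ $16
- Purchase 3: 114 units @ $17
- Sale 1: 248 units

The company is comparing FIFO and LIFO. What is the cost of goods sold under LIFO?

FIFO COGS: 248 @ $12 = $2,976
LIFO COGS: 114 @ $17 + 134 @ $16 = $4,082

COGS = $4,082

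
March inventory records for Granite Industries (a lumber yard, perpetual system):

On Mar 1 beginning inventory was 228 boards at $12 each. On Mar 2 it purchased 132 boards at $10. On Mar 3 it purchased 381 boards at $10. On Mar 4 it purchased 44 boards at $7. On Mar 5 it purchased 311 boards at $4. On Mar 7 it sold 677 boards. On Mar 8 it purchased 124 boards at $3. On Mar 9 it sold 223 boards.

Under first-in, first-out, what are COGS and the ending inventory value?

Mar 7, 677 sold [FIFO — oldest first]: 228 @ $12 + 132 @ $10 + 317 @ $10 = $7,226
Mar 9, 223 sold [FIFO — oldest first]: 64 @ $10 + 44 @ $7 + 115 @ $4 = $1,408
Total COGS = $7,226 + $1,408 = $8,634
Ending inventory: 196 @ $4 + 124 @ $3 = $1,156

COGS = $8,634; ending inventory = $1,156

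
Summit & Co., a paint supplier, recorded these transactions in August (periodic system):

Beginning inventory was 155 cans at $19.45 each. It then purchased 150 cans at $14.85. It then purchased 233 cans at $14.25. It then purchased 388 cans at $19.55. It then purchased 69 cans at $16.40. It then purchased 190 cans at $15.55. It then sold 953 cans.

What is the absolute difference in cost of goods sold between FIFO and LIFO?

FIFO COGS: 155 @ $19.45 + 150 @ $14.85 + 233 @ $14.25 + 388 @ $19.55 + 27 @ $16.40 = $16,590.70
LIFO COGS: 190 @ $15.55 + 69 @ $16.40 + 388 @ $19.55 + 233 @ $14.25 + 73 @ $14.85 = $16,075.80
Difference = |$16,590.70 − $16,075.80| = $514.90

$514.90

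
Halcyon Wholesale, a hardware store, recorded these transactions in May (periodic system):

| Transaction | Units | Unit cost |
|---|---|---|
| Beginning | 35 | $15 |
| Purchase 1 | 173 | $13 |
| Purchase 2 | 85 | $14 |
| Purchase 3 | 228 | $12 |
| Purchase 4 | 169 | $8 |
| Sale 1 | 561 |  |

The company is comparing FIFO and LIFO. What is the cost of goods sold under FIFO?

FIFO COGS: 35 @ $15 + 173 @ $13 + 85 @ $14 + 228 @ $12 + 40 @ $8 = $7,020
LIFO COGS: 169 @ $8 + 228 @ $12 + 85 @ $14 + 79 @ $13 = $6,305

COGS = $7,020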